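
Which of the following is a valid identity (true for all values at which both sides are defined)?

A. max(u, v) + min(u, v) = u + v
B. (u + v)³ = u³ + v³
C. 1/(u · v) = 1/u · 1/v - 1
A: holds — e.g. at (3, 5), both sides equal 8.
B: fails at (4, 6) — LHS = 1000, RHS = 280.
C: fails at (1, 1) — LHS = 1, RHS = 0.

Answer: A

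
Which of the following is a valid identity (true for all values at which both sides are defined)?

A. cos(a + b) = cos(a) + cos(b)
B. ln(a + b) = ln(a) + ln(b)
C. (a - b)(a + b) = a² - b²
A: fails at (5, 5) — LHS = cos(10) ≈ -0.8391, RHS = 2·cos(5) ≈ 0.5673.
B: fails at (4, 4) — LHS = ln(8) ≈ 2.079, RHS = 2·ln(4) ≈ 2.773.
C: holds — e.g. at (3, 5), both sides equal -16.

Answer: C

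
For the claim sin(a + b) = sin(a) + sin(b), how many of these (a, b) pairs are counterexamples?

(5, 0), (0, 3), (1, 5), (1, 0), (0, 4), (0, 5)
1

Testing each pair:
(5, 0): LHS = sin(5) ≈ -0.9589, RHS = sin(5) ≈ -0.9589 → satisfies claim
(0, 3): LHS = sin(3) ≈ 0.1411, RHS = sin(3) ≈ 0.1411 → satisfies claim
(1, 5): LHS = sin(6) ≈ -0.2794, RHS = sin(5) + sin(1) ≈ -0.1175 → counterexample
(1, 0): LHS = sin(1) ≈ 0.8415, RHS = sin(1) ≈ 0.8415 → satisfies claim
(0, 4): LHS = sin(4) ≈ -0.7568, RHS = sin(4) ≈ -0.7568 → satisfies claim
(0, 5): LHS = sin(5) ≈ -0.9589, RHS = sin(5) ≈ -0.9589 → satisfies claim

That makes 1 counterexample.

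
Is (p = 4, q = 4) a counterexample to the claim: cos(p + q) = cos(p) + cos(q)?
Yes

Substituting p = 4, q = 4:
LHS = cos(4 + 4) = cos(8) ≈ -0.1455
RHS = cos(4) + cos(4) = 2·cos(4) ≈ -1.307

Since LHS ≠ RHS, this pair disproves the claim.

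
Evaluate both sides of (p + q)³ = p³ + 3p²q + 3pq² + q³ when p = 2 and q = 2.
LHS = (2 + 2)³ = 64
RHS = 2³ + 3·2²·2 + 3·2·2² + 2³ = 64

LHS = RHS: the two sides agree.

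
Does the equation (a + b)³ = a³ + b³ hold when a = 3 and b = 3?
Substituting a = 3, b = 3:

LHS = (3 + 3)³ = 216
RHS = 3³ + 3³ = 54

LHS ≠ RHS, so the equation does not hold at this point.

Answer: Fails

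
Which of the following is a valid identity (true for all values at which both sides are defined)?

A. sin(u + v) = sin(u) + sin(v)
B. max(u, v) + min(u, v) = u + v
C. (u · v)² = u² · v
A: fails at (2, 3) — LHS = sin(5) ≈ -0.9589, RHS = sin(3) + sin(2) ≈ 1.05.
B: holds — e.g. at (6, 7), both sides equal 13.
C: fails at (3, 4) — LHS = 144, RHS = 36.

Answer: B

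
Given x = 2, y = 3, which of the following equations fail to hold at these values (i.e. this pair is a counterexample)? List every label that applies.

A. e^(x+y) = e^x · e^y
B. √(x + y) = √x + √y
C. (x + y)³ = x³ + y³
Evaluating each claim at the given values:
A. LHS = e^5 ≈ 148.4, RHS = e^5 ≈ 148.4 → holds here (LHS = RHS)
B. LHS = √(5) ≈ 2.236, RHS = √(2) + √(3) ≈ 3.146 → fails here (LHS ≠ RHS)
C. LHS = 125, RHS = 35 → fails here (LHS ≠ RHS)

Answer: B, C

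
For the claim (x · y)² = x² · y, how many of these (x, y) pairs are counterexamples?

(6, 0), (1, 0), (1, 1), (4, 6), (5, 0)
1

Testing each pair:
(6, 0): LHS = 0, RHS = 0 → satisfies claim
(1, 0): LHS = 0, RHS = 0 → satisfies claim
(1, 1): LHS = 1, RHS = 1 → satisfies claim
(4, 6): LHS = 576, RHS = 96 → counterexample
(5, 0): LHS = 0, RHS = 0 → satisfies claim

That makes 1 counterexample.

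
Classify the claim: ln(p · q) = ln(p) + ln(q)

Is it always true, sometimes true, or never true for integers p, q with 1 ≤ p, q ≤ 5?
Always true

The identity holds for every pair in the range. For instance at (p, q) = (3, 3): both sides equal ln(9) ≈ 2.197.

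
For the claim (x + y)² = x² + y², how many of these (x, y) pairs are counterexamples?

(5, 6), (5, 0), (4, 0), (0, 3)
1

Testing each pair:
(5, 6): LHS = 121, RHS = 61 → counterexample
(5, 0): LHS = 25, RHS = 25 → satisfies claim
(4, 0): LHS = 16, RHS = 16 → satisfies claim
(0, 3): LHS = 9, RHS = 9 → satisfies claim

That makes 1 counterexample.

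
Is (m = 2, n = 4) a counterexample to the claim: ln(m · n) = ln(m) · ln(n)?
Yes

Substituting m = 2, n = 4:
LHS = ln(2 · 4) = ln(8) ≈ 2.079
RHS = ln(2) · ln(4) ≈ 0.9609

Since LHS ≠ RHS, this pair disproves the claim.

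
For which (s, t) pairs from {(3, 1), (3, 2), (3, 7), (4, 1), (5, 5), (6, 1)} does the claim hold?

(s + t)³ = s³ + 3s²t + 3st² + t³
Testing each pair:
(3, 1): LHS = 64, RHS = 64 → holds
(3, 2): LHS = 125, RHS = 125 → holds
(3, 7): LHS = 1000, RHS = 1000 → holds
(4, 1): LHS = 125, RHS = 125 → holds
(5, 5): LHS = 1000, RHS = 1000 → holds
(6, 1): LHS = 343, RHS = 343 → holds

Every pair satisfies the claim.

Answer: All pairs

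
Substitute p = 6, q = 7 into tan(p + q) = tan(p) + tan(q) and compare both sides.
LHS = tan(6 + 7) = tan(13) ≈ 0.463
RHS = tan(6) + tan(7) ≈ 0.5804

LHS ≠ RHS (they differ by about 0.1174), so the equation does not hold here.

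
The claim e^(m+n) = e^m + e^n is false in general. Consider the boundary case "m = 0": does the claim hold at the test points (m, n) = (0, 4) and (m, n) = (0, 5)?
At (0, 4): LHS = e^4 ≈ 54.6 ≠ RHS = 1 + e^4 ≈ 55.6
At (0, 5): LHS = e^5 ≈ 148.4 ≠ RHS = 1 + e^5 ≈ 149.4

Answer: No, fails at both test points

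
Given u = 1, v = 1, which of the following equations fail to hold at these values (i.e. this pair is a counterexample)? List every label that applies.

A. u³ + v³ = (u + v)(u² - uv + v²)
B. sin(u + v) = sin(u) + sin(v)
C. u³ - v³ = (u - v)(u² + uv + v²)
B

Evaluating each claim at the given values:
A. LHS = 2, RHS = 2 → holds here (LHS = RHS)
B. LHS = sin(2) ≈ 0.9093, RHS = 2·sin(1) ≈ 1.683 → fails here (LHS ≠ RHS)
C. LHS = 0, RHS = 0 → holds here (LHS = RHS)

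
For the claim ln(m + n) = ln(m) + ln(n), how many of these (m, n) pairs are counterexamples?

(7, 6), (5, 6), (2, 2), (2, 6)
3

Testing each pair:
(7, 6): LHS = ln(13) ≈ 2.565, RHS = ln(6) + ln(7) ≈ 3.738 → counterexample
(5, 6): LHS = ln(11) ≈ 2.398, RHS = ln(5) + ln(6) ≈ 3.401 → counterexample
(2, 2): LHS = ln(4) ≈ 1.386, RHS = 2·ln(2) ≈ 1.386 → satisfies claim
(2, 6): LHS = ln(8) ≈ 2.079, RHS = ln(2) + ln(6) ≈ 2.485 → counterexample

That makes 3 counterexamples.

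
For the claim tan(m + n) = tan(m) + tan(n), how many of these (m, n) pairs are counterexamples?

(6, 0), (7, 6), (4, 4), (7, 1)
3

Testing each pair:
(6, 0): LHS = tan(6) ≈ -0.291, RHS = tan(6) ≈ -0.291 → satisfies claim
(7, 6): LHS = tan(13) ≈ 0.463, RHS = tan(6) + tan(7) ≈ 0.5804 → counterexample
(4, 4): LHS = tan(8) ≈ -6.8, RHS = 2·tan(4) ≈ 2.316 → counterexample
(7, 1): LHS = tan(8) ≈ -6.8, RHS = tan(7) + tan(1) ≈ 2.429 → counterexample

That makes 3 counterexamples.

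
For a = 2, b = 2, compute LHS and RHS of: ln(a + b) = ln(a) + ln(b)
LHS = ln(2 + 2) = ln(4) ≈ 1.386
RHS = ln(2) + ln(2) = 2·ln(2) ≈ 1.386

LHS = RHS: the two sides agree.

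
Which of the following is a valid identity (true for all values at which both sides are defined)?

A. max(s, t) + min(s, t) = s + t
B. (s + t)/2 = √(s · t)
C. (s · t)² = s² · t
A

A: holds — e.g. at (4, 4), both sides equal 8.
B: fails at (4, 5) — LHS = 9/2, RHS = 2·√(5) ≈ 4.472.
C: fails at (3, 7) — LHS = 441, RHS = 63.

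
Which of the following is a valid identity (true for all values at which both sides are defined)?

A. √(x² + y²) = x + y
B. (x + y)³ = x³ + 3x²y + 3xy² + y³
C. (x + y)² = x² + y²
B

A: fails at (2, 4) — LHS = 2·√(5) ≈ 4.472, RHS = 6.
B: holds — e.g. at (1, 5), both sides equal 216.
C: fails at (4, 5) — LHS = 81, RHS = 41.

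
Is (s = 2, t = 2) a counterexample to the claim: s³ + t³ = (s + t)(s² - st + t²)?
No

Substituting s = 2, t = 2:
LHS = 2³ + 2³ = 16
RHS = (2 + 2)(2² - 2·2 + 2²) = 16

The sides agree, so this pair does not disprove the claim.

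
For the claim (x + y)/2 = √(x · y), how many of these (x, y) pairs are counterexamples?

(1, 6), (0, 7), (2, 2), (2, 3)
3

Testing each pair:
(1, 6): LHS = 7/2, RHS = √(6) ≈ 2.449 → counterexample
(0, 7): LHS = 7/2, RHS = 0 → counterexample
(2, 2): LHS = 2, RHS = 2 → satisfies claim
(2, 3): LHS = 5/2, RHS = √(6) ≈ 2.449 → counterexample

That makes 3 counterexamples.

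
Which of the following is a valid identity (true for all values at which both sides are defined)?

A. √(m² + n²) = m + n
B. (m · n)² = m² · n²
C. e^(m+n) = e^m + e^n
B

A: fails at (5, 5) — LHS = 5·√(2) ≈ 7.071, RHS = 10.
B: holds — e.g. at (1, 2), both sides equal 4.
C: fails at (3, 7) — LHS = e^10 ≈ 22026.5, RHS = e^3 + e^7 ≈ 1117.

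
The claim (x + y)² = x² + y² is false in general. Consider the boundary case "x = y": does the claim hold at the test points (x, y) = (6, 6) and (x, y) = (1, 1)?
No, fails at both test points

At (6, 6): LHS = 144 ≠ RHS = 72
At (1, 1): LHS = 4 ≠ RHS = 2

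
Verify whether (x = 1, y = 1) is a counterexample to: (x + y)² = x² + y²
Yes

Substituting x = 1, y = 1:
LHS = (1 + 1)² = 4
RHS = 1² + 1² = 2

Since LHS ≠ RHS, this pair disproves the claim.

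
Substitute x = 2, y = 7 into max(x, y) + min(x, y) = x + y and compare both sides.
LHS = max(2, 7) + min(2, 7) = 9
RHS = 2 + 7 = 9

LHS = RHS: the two sides agree.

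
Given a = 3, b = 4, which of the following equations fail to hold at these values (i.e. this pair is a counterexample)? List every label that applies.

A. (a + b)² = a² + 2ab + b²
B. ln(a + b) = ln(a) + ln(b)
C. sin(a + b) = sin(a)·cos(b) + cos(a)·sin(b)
B

Evaluating each claim at the given values:
A. LHS = 49, RHS = 49 → holds here (LHS = RHS)
B. LHS = ln(7) ≈ 1.946, RHS = ln(3) + ln(4) ≈ 2.485 → fails here (LHS ≠ RHS)
C. LHS = sin(7) ≈ 0.657, RHS = sin(3)·cos(4) + sin(4)·cos(3) ≈ 0.657 → holds here (LHS = RHS)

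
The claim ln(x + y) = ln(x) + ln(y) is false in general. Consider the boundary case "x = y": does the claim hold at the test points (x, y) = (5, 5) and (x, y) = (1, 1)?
At (5, 5): LHS = ln(10) ≈ 2.303 ≠ RHS = 2·ln(5) ≈ 3.219
At (1, 1): LHS = ln(2) ≈ 0.6931 ≠ RHS = 0

Answer: No, fails at both test points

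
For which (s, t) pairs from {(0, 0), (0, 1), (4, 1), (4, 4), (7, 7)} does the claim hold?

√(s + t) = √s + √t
(0, 0), (0, 1)

Testing each pair:
(0, 0): LHS = 0, RHS = 0 → holds
(0, 1): LHS = 1, RHS = 1 → holds
(4, 1): LHS = √(5) ≈ 2.236, RHS = 3 → fails
(4, 4): LHS = 2·√(2) ≈ 2.828, RHS = 4 → fails
(7, 7): LHS = √(14) ≈ 3.742, RHS = 2·√(7) ≈ 5.292 → fails

2 of 5 pairs satisfy the claim.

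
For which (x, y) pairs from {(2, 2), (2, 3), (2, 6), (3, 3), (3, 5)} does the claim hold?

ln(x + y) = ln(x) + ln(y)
(2, 2)

Testing each pair:
(2, 2): LHS = ln(4) ≈ 1.386, RHS = 2·ln(2) ≈ 1.386 → holds
(2, 3): LHS = ln(5) ≈ 1.609, RHS = ln(2) + ln(3) ≈ 1.792 → fails
(2, 6): LHS = ln(8) ≈ 2.079, RHS = ln(2) + ln(6) ≈ 2.485 → fails
(3, 3): LHS = ln(6) ≈ 1.792, RHS = 2·ln(3) ≈ 2.197 → fails
(3, 5): LHS = ln(8) ≈ 2.079, RHS = ln(3) + ln(5) ≈ 2.708 → fails

1 of 5 pairs satisfies the claim.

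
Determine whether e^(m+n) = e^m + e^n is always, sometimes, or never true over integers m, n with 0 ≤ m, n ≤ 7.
The claim fails for every pair in the range. For instance at (m, n) = (7, 6): LHS = e^13 ≈ 442413.4, RHS = e^6 + e^7 ≈ 1500.

Answer: Never true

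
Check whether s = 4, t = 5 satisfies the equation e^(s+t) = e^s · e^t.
Holds

Substituting s = 4, t = 5:

LHS = e^(4+5) = e^9 ≈ 8103
RHS = e^4 · e^5 = e^9 ≈ 8103

LHS = RHS, so the equation holds at this point.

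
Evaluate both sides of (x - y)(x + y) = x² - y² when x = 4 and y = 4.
LHS = (4 - 4)(4 + 4) = 0
RHS = 4² - 4² = 0

LHS = RHS: the two sides agree.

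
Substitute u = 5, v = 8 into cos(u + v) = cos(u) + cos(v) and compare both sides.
LHS = cos(5 + 8) = cos(13) ≈ 0.9074
RHS = cos(5) + cos(8) ≈ 0.1382

LHS ≠ RHS (they differ by about 0.7693), so the equation does not hold here.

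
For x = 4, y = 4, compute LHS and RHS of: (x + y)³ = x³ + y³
LHS = (4 + 4)³ = 512
RHS = 4³ + 4³ = 128

LHS ≠ RHS, so the equation does not hold here.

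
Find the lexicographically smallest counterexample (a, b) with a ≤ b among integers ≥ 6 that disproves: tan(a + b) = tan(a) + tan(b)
(a, b) = (6, 6)

Substituting (6, 6) into the claim:
LHS = tan(6 + 6) = tan(12) ≈ -0.6359
RHS = tan(6) + tan(6) = 2·tan(6) ≈ -0.582

Since LHS ≠ RHS, this pair disproves the claim, and no lexicographically smaller pair (a ≤ b, integers ≥ 6) does.

For instance (9, 13) is also a counterexample (LHS = tan(22) ≈ 0.008852, RHS = tan(9) + tan(13) ≈ 0.01071), but it's lexicographically larger.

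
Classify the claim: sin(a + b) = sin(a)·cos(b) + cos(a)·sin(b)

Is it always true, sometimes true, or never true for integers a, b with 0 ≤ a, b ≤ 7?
Always true

The identity holds for every pair in the range. For instance at (a, b) = (5, 2): both sides equal sin(7) ≈ 0.657.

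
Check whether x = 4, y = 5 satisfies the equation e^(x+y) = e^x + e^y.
Substituting x = 4, y = 5:

LHS = e^(4+5) = e^9 ≈ 8103
RHS = e^4 + e^5 ≈ 203

LHS ≠ RHS, so the equation does not hold at this point.

Answer: Fails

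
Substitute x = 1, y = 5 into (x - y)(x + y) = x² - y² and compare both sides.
LHS = (1 - 5)(1 + 5) = -24
RHS = 1² - 5² = -24

LHS = RHS: the two sides agree.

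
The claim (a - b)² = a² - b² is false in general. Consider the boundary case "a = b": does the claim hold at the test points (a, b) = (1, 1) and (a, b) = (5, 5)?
At (1, 1): LHS = 0, RHS = 0 → equal
At (5, 5): LHS = 0, RHS = 0 → equal

So the claim does hold at both of these boundary points, even though it is not an identity.

Answer: Yes, holds at both test points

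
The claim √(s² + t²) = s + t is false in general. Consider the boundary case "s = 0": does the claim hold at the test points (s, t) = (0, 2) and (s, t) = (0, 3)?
Yes, holds at both test points

At (0, 2): LHS = 2, RHS = 2 → equal
At (0, 3): LHS = 3, RHS = 3 → equal

So the claim does hold at both of these boundary points, even though it is not an identity.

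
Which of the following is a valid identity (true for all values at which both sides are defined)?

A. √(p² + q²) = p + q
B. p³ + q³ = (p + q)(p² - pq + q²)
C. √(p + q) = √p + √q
B

A: fails at (1, 2) — LHS = √(5) ≈ 2.236, RHS = 3.
B: holds — e.g. at (3, 3), both sides equal 54.
C: fails at (2, 7) — LHS = 3, RHS = √(2) + √(7) ≈ 4.06.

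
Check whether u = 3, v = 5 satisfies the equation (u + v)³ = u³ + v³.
Substituting u = 3, v = 5:

LHS = (3 + 5)³ = 512
RHS = 3³ + 5³ = 152

LHS ≠ RHS, so the equation does not hold at this point.

Answer: Fails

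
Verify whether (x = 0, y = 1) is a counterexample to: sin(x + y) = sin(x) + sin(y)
No

Substituting x = 0, y = 1:
LHS = sin(0 + 1) = sin(1) ≈ 0.8415
RHS = sin(0) + sin(1) = sin(1) ≈ 0.8415

The sides agree, so this pair does not disprove the claim.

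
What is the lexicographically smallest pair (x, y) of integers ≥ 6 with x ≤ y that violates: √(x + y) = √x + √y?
Substituting (6, 6) into the claim:
LHS = √(6 + 6) = 2·√(3) ≈ 3.464
RHS = √6 + √6 = 2·√(6) ≈ 4.899

Since LHS ≠ RHS, this pair disproves the claim, and no lexicographically smaller pair (x ≤ y, integers ≥ 6) does.

For instance (6, 10) is also a counterexample (LHS = 4, RHS = √(6) + √(10) ≈ 5.612), but it's lexicographically larger.

Answer: (x, y) = (6, 6)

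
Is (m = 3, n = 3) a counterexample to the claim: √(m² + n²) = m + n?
Substituting m = 3, n = 3:
LHS = √(3² + 3²) = 3·√(2) ≈ 4.243
RHS = 3 + 3 = 6

Since LHS ≠ RHS, this pair disproves the claim.

Answer: Yes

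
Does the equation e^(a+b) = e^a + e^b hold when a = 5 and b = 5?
Substituting a = 5, b = 5:

LHS = e^(5+5) = e^10 ≈ 22026.5
RHS = e^5 + e^5 = 2·e^5 ≈ 296.8

LHS ≠ RHS, so the equation does not hold at this point.

Answer: Fails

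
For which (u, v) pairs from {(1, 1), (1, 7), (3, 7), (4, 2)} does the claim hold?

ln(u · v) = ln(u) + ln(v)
Testing each pair:
(1, 1): LHS = 0, RHS = 0 → holds
(1, 7): LHS = ln(7) ≈ 1.946, RHS = ln(7) ≈ 1.946 → holds
(3, 7): LHS = ln(21) ≈ 3.045, RHS = ln(3) + ln(7) ≈ 3.045 → holds
(4, 2): LHS = ln(8) ≈ 2.079, RHS = ln(2) + ln(4) ≈ 2.079 → holds

Every pair satisfies the claim.

Answer: All pairs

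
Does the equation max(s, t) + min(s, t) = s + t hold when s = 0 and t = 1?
Holds

Substituting s = 0, t = 1:

LHS = max(0, 1) + min(0, 1) = 1
RHS = 0 + 1 = 1

LHS = RHS, so the equation holds at this point.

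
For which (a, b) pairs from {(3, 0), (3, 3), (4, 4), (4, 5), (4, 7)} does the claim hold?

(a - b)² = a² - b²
(3, 0), (3, 3), (4, 4)

Testing each pair:
(3, 0): LHS = 9, RHS = 9 → holds
(3, 3): LHS = 0, RHS = 0 → holds
(4, 4): LHS = 0, RHS = 0 → holds
(4, 5): LHS = 1, RHS = -9 → fails
(4, 7): LHS = 9, RHS = -33 → fails

3 of 5 pairs satisfy the claim.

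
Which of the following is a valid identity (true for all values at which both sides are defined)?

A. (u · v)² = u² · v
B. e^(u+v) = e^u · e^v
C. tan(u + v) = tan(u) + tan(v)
B

A: fails at (1, 3) — LHS = 9, RHS = 3.
B: holds — e.g. at (1, 5), both sides equal e^6 ≈ 403.4.
C: fails at (1, 4) — LHS = tan(5) ≈ -3.381, RHS = tan(4) + tan(1) ≈ 2.715.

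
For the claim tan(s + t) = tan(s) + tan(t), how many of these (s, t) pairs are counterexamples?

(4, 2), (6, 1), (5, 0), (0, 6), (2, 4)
Testing each pair:
(4, 2): LHS = tan(6) ≈ -0.291, RHS = tan(2) + tan(4) ≈ -1.027 → counterexample
(6, 1): LHS = tan(7) ≈ 0.8714, RHS = tan(6) + tan(1) ≈ 1.266 → counterexample
(5, 0): LHS = tan(5) ≈ -3.381, RHS = tan(5) ≈ -3.381 → satisfies claim
(0, 6): LHS = tan(6) ≈ -0.291, RHS = tan(6) ≈ -0.291 → satisfies claim
(2, 4): LHS = tan(6) ≈ -0.291, RHS = tan(2) + tan(4) ≈ -1.027 → counterexample

That makes 3 counterexamples.

Answer: 3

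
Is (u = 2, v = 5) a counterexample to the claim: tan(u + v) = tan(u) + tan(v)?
Substituting u = 2, v = 5:
LHS = tan(2 + 5) = tan(7) ≈ 0.8714
RHS = tan(2) + tan(5) ≈ -5.566

Since LHS ≠ RHS, this pair disproves the claim.

Answer: Yes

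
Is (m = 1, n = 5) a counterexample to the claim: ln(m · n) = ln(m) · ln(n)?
Substituting m = 1, n = 5:
LHS = ln(1 · 5) = ln(5) ≈ 1.609
RHS = ln(1) · ln(5) = 0

Since LHS ≠ RHS, this pair disproves the claim.

Answer: Yes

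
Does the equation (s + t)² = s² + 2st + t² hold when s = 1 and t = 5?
Substituting s = 1, t = 5:

LHS = (1 + 5)² = 36
RHS = 1² + 2·1·5 + 5² = 36

LHS = RHS, so the equation holds at this point.

Answer: Holds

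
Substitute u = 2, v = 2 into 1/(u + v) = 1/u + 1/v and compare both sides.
LHS = 1/(2 + 2) = 1/4
RHS = 1/2 + 1/2 = 1

LHS ≠ RHS, so the equation does not hold here.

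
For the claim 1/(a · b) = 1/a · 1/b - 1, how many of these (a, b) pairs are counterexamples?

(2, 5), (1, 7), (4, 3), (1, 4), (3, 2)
5

Testing each pair:
(2, 5): LHS = 1/10, RHS = -9/10 → counterexample
(1, 7): LHS = 1/7, RHS = -6/7 → counterexample
(4, 3): LHS = 1/12, RHS = -11/12 → counterexample
(1, 4): LHS = 1/4, RHS = -3/4 → counterexample
(3, 2): LHS = 1/6, RHS = -5/6 → counterexample

That makes 5 counterexamples.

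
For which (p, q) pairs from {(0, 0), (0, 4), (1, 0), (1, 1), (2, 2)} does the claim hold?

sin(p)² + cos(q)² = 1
(0, 0), (1, 1), (2, 2)

Testing each pair:
(0, 0): LHS = 1, RHS = 1 → holds
(0, 4): LHS = cos(4)² ≈ 0.4272, RHS = 1 → fails
(1, 0): LHS = sin(1)² + 1 ≈ 1.708, RHS = 1 → fails
(1, 1): LHS = cos(1)² + sin(1)² = 1, RHS = 1 → holds
(2, 2): LHS = cos(2)² + sin(2)² = 1, RHS = 1 → holds

3 of 5 pairs satisfy the claim.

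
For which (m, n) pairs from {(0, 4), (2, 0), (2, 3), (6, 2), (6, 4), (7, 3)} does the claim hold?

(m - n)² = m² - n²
Testing each pair:
(0, 4): LHS = 16, RHS = -16 → fails
(2, 0): LHS = 4, RHS = 4 → holds
(2, 3): LHS = 1, RHS = -5 → fails
(6, 2): LHS = 16, RHS = 32 → fails
(6, 4): LHS = 4, RHS = 20 → fails
(7, 3): LHS = 16, RHS = 40 → fails

1 of 6 pairs satisfies the claim.

Answer: (2, 0)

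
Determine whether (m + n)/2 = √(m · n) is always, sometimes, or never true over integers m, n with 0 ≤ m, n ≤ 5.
Sometimes true

It holds at (m, n) = (1, 1) (both sides equal 1), but fails at (m, n) = (2, 4) (LHS = 3, RHS = 2·√(2) ≈ 2.828).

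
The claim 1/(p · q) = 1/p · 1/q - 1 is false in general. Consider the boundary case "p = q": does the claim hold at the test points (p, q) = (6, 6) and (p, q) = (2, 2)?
No, fails at both test points

At (6, 6): LHS = 1/36 ≠ RHS = -35/36
At (2, 2): LHS = 1/4 ≠ RHS = -3/4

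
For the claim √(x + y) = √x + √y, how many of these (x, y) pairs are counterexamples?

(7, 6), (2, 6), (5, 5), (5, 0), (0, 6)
Testing each pair:
(7, 6): LHS = √(13) ≈ 3.606, RHS = √(6) + √(7) ≈ 5.095 → counterexample
(2, 6): LHS = 2·√(2) ≈ 2.828, RHS = √(2) + √(6) ≈ 3.864 → counterexample
(5, 5): LHS = √(10) ≈ 3.162, RHS = 2·√(5) ≈ 4.472 → counterexample
(5, 0): LHS = √(5) ≈ 2.236, RHS = √(5) ≈ 2.236 → satisfies claim
(0, 6): LHS = √(6) ≈ 2.449, RHS = √(6) ≈ 2.449 → satisfies claim

That makes 3 counterexamples.

Answer: 3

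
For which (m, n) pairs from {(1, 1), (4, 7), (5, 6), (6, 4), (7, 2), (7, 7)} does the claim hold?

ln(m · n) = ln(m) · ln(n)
Testing each pair:
(1, 1): LHS = 0, RHS = 0 → holds
(4, 7): LHS = ln(28) ≈ 3.332, RHS = ln(4)·ln(7) ≈ 2.698 → fails
(5, 6): LHS = ln(30) ≈ 3.401, RHS = ln(5)·ln(6) ≈ 2.884 → fails
(6, 4): LHS = ln(24) ≈ 3.178, RHS = ln(4)·ln(6) ≈ 2.484 → fails
(7, 2): LHS = ln(14) ≈ 2.639, RHS = ln(2)·ln(7) ≈ 1.349 → fails
(7, 7): LHS = ln(49) ≈ 3.892, RHS = ln(7)² ≈ 3.787 → fails

1 of 6 pairs satisfies the claim.

Answer: (1, 1)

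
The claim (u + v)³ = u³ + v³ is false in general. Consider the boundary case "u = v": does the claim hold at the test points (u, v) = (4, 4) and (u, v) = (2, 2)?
No, fails at both test points

At (4, 4): LHS = 512 ≠ RHS = 128
At (2, 2): LHS = 64 ≠ RHS = 16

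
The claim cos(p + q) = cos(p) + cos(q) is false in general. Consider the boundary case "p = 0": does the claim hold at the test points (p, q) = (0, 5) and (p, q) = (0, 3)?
No, fails at both test points

At (0, 5): LHS = cos(5) ≈ 0.2837 ≠ RHS = cos(5) + 1 ≈ 1.284
At (0, 3): LHS = cos(3) ≈ -0.99 ≠ RHS = cos(3) + 1 ≈ 0.01001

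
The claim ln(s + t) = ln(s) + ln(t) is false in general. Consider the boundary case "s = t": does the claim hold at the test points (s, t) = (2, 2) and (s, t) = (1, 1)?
Only at (2, 2)

At (2, 2): LHS = ln(4) ≈ 1.386, RHS = 2·ln(2) ≈ 1.386 → equal
At (1, 1): LHS = ln(2) ≈ 0.6931 ≠ RHS = 0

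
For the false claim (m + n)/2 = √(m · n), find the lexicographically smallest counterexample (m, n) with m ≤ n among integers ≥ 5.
(m, n) = (5, 6)

Substituting (5, 6) into the claim:
LHS = (5 + 6)/2 = 11/2
RHS = √(5 · 6) = √(30) ≈ 5.477

Since LHS ≠ RHS, this pair disproves the claim, and no lexicographically smaller pair (m ≤ n, integers ≥ 5) does.

For instance (9, 11) is also a counterexample (LHS = 10, RHS = 3·√(11) ≈ 9.95), but it's lexicographically larger.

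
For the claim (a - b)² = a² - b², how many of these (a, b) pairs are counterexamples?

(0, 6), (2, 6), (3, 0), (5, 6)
Testing each pair:
(0, 6): LHS = 36, RHS = -36 → counterexample
(2, 6): LHS = 16, RHS = -32 → counterexample
(3, 0): LHS = 9, RHS = 9 → satisfies claim
(5, 6): LHS = 1, RHS = -11 → counterexample

That makes 3 counterexamples.

Answer: 3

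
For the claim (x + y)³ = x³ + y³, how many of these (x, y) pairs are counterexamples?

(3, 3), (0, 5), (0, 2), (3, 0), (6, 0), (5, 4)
Testing each pair:
(3, 3): LHS = 216, RHS = 54 → counterexample
(0, 5): LHS = 125, RHS = 125 → satisfies claim
(0, 2): LHS = 8, RHS = 8 → satisfies claim
(3, 0): LHS = 27, RHS = 27 → satisfies claim
(6, 0): LHS = 216, RHS = 216 → satisfies claim
(5, 4): LHS = 729, RHS = 189 → counterexample

That makes 2 counterexamples.

Answer: 2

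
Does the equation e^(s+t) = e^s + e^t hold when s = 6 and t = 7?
Substituting s = 6, t = 7:

LHS = e^(6+7) = e^13 ≈ 442413.4
RHS = e^6 + e^7 ≈ 1500

LHS ≠ RHS, so the equation does not hold at this point.

Answer: Fails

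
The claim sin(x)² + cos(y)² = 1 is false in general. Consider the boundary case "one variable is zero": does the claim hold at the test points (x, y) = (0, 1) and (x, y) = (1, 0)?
At (0, 1): LHS = cos(1)² ≈ 0.2919 ≠ RHS = 1
At (1, 0): LHS = sin(1)² + 1 ≈ 1.708 ≠ RHS = 1

Answer: No, fails at both test points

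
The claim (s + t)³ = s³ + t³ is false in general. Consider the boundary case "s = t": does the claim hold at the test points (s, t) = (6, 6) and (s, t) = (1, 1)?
At (6, 6): LHS = 1728 ≠ RHS = 432
At (1, 1): LHS = 8 ≠ RHS = 2

Answer: No, fails at both test points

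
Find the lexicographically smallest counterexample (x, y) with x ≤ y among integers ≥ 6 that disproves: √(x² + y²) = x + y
Substituting (6, 6) into the claim:
LHS = √(6² + 6²) = 6·√(2) ≈ 8.485
RHS = 6 + 6 = 12

Since LHS ≠ RHS, this pair disproves the claim, and no lexicographically smaller pair (x ≤ y, integers ≥ 6) does.

For instance (7, 12) is also a counterexample (LHS = √(193) ≈ 13.89, RHS = 19), but it's lexicographically larger.

Answer: (x, y) = (6, 6)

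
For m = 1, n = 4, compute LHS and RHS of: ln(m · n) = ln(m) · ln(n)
LHS = ln(1 · 4) = ln(4) ≈ 1.386
RHS = ln(1) · ln(4) = 0

LHS ≠ RHS (they differ by about 1.386), so the equation does not hold here.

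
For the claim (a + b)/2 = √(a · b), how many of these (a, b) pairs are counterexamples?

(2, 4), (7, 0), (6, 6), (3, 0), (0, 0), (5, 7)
4

Testing each pair:
(2, 4): LHS = 3, RHS = 2·√(2) ≈ 2.828 → counterexample
(7, 0): LHS = 7/2, RHS = 0 → counterexample
(6, 6): LHS = 6, RHS = 6 → satisfies claim
(3, 0): LHS = 3/2, RHS = 0 → counterexample
(0, 0): LHS = 0, RHS = 0 → satisfies claim
(5, 7): LHS = 6, RHS = √(35) ≈ 5.916 → counterexample

That makes 4 counterexamples.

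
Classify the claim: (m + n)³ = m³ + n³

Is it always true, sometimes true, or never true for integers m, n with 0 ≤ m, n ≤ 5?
It holds at (m, n) = (1, 0) (both sides equal 1), but fails at (m, n) = (5, 2) (LHS = 343, RHS = 133).

Answer: Sometimes true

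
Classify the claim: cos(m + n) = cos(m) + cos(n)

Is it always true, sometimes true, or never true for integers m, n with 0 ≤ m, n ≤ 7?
The claim fails for every pair in the range. For instance at (m, n) = (1, 1): LHS = cos(2) ≈ -0.4161, RHS = 2·cos(1) ≈ 1.081.

Answer: Never true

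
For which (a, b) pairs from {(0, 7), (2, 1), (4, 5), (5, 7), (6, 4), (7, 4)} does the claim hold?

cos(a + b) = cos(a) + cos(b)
None

Testing each pair:
(0, 7): LHS = cos(7) ≈ 0.7539, RHS = cos(7) + 1 ≈ 1.754 → fails
(2, 1): LHS = cos(3) ≈ -0.99, RHS = cos(2) + cos(1) ≈ 0.1242 → fails
(4, 5): LHS = cos(9) ≈ -0.9111, RHS = cos(4) + cos(5) ≈ -0.37 → fails
(5, 7): LHS = cos(12) ≈ 0.8439, RHS = cos(5) + cos(7) ≈ 1.038 → fails
(6, 4): LHS = cos(10) ≈ -0.8391, RHS = cos(4) + cos(6) ≈ 0.3065 → fails
(7, 4): LHS = cos(11) ≈ 0.004426, RHS = cos(4) + cos(7) ≈ 0.1003 → fails

No pair satisfies the claim.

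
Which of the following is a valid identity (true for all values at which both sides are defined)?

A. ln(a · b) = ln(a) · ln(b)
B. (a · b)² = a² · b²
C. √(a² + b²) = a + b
B

A: fails at (5, 5) — LHS = ln(25) ≈ 3.219, RHS = ln(5)² ≈ 2.59.
B: holds — e.g. at (4, 6), both sides equal 576.
C: fails at (2, 5) — LHS = √(29) ≈ 5.385, RHS = 7.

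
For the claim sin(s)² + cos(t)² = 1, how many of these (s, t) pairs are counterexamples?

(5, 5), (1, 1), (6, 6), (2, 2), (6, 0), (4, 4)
1

Testing each pair:
(5, 5): LHS = cos(5)² + sin(5)² = 1, RHS = 1 → satisfies claim
(1, 1): LHS = cos(1)² + sin(1)² = 1, RHS = 1 → satisfies claim
(6, 6): LHS = sin(6)² + cos(6)² = 1, RHS = 1 → satisfies claim
(2, 2): LHS = cos(2)² + sin(2)² = 1, RHS = 1 → satisfies claim
(6, 0): LHS = sin(6)² + 1 ≈ 1.078, RHS = 1 → counterexample
(4, 4): LHS = cos(4)² + sin(4)² = 1, RHS = 1 → satisfies claim

That makes 1 counterexample.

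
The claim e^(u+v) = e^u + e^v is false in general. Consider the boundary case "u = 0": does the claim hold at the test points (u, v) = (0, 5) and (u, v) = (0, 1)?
At (0, 5): LHS = e^5 ≈ 148.4 ≠ RHS = 1 + e^5 ≈ 149.4
At (0, 1): LHS = e ≈ 2.718 ≠ RHS = 1 + e ≈ 3.718

Answer: No, fails at both test points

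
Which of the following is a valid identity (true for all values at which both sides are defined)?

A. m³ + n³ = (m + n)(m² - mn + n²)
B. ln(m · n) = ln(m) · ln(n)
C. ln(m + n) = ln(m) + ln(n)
A: holds — e.g. at (5, 5), both sides equal 250.
B: fails at (2, 3) — LHS = ln(6) ≈ 1.792, RHS = ln(2)·ln(3) ≈ 0.7615.
C: fails at (2, 5) — LHS = ln(7) ≈ 1.946, RHS = ln(2) + ln(5) ≈ 2.303.

Answer: A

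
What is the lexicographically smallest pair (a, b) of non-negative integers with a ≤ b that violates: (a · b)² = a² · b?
(a, b) = (1, 2)

At (0, 6): both sides equal 0, so it holds there.
At (1, 1): both sides equal 1, so it holds there.

Substituting (1, 2) into the claim:
LHS = (1 · 2)² = 4
RHS = 1² · 2 = 2

Since LHS ≠ RHS, this pair disproves the claim, and no lexicographically smaller pair (a ≤ b, non-negative integers) does.

For instance (3, 6) is also a counterexample (LHS = 324, RHS = 54), but it's lexicographically larger.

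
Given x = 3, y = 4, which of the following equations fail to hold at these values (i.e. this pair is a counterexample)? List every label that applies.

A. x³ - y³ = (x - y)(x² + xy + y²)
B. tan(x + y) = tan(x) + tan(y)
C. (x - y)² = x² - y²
Evaluating each claim at the given values:
A. LHS = -37, RHS = -37 → holds here (LHS = RHS)
B. LHS = tan(7) ≈ 0.8714, RHS = tan(3) + tan(4) ≈ 1.015 → fails here (LHS ≠ RHS)
C. LHS = 1, RHS = -7 → fails here (LHS ≠ RHS)

Answer: B, C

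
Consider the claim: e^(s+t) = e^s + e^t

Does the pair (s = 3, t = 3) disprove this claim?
Substituting s = 3, t = 3:
LHS = e^(3+3) = e^6 ≈ 403.4
RHS = e^3 + e^3 = 2·e^3 ≈ 40.17

Since LHS ≠ RHS, this pair disproves the claim.

Answer: Yes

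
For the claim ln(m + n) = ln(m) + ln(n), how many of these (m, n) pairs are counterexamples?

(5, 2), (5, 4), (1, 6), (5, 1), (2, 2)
Testing each pair:
(5, 2): LHS = ln(7) ≈ 1.946, RHS = ln(2) + ln(5) ≈ 2.303 → counterexample
(5, 4): LHS = ln(9) ≈ 2.197, RHS = ln(4) + ln(5) ≈ 2.996 → counterexample
(1, 6): LHS = ln(7) ≈ 1.946, RHS = ln(6) ≈ 1.792 → counterexample
(5, 1): LHS = ln(6) ≈ 1.792, RHS = ln(5) ≈ 1.609 → counterexample
(2, 2): LHS = ln(4) ≈ 1.386, RHS = 2·ln(2) ≈ 1.386 → satisfies claim

That makes 4 counterexamples.

Answer: 4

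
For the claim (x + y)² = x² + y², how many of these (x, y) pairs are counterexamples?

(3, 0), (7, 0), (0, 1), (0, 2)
0

Testing each pair:
(3, 0): LHS = 9, RHS = 9 → satisfies claim
(7, 0): LHS = 49, RHS = 49 → satisfies claim
(0, 1): LHS = 1, RHS = 1 → satisfies claim
(0, 2): LHS = 4, RHS = 4 → satisfies claim

That makes 0 counterexamples.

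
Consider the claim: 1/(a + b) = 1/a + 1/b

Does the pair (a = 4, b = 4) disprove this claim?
Substituting a = 4, b = 4:
LHS = 1/(4 + 4) = 1/8
RHS = 1/4 + 1/4 = 1/2

Since LHS ≠ RHS, this pair disproves the claim.

Answer: Yes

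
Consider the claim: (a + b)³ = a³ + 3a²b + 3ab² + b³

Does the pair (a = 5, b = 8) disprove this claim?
No

Substituting a = 5, b = 8:
LHS = (5 + 8)³ = 2197
RHS = 5³ + 3·5²·8 + 3·5·8² + 8³ = 2197

The sides agree, so this pair does not disprove the claim.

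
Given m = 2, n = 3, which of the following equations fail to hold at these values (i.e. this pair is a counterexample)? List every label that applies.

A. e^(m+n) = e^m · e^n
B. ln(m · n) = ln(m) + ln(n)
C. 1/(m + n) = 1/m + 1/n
C

Evaluating each claim at the given values:
A. LHS = e^5 ≈ 148.4, RHS = e^5 ≈ 148.4 → holds here (LHS = RHS)
B. LHS = ln(6) ≈ 1.792, RHS = ln(2) + ln(3) ≈ 1.792 → holds here (LHS = RHS)
C. LHS = 1/5, RHS = 5/6 → fails here (LHS ≠ RHS)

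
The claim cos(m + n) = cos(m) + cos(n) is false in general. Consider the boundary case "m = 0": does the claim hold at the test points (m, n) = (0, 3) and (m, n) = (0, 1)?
At (0, 3): LHS = cos(3) ≈ -0.99 ≠ RHS = cos(3) + 1 ≈ 0.01001
At (0, 1): LHS = cos(1) ≈ 0.5403 ≠ RHS = cos(1) + 1 ≈ 1.54

Answer: No, fails at both test points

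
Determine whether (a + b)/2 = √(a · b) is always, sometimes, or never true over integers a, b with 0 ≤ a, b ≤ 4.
It holds at (a, b) = (3, 3) (both sides equal 3), but fails at (a, b) = (1, 3) (LHS = 2, RHS = √(3) ≈ 1.732).

Answer: Sometimes true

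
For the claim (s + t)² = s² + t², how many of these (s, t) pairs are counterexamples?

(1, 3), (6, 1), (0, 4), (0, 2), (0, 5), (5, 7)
3

Testing each pair:
(1, 3): LHS = 16, RHS = 10 → counterexample
(6, 1): LHS = 49, RHS = 37 → counterexample
(0, 4): LHS = 16, RHS = 16 → satisfies claim
(0, 2): LHS = 4, RHS = 4 → satisfies claim
(0, 5): LHS = 25, RHS = 25 → satisfies claim
(5, 7): LHS = 144, RHS = 74 → counterexample

That makes 3 counterexamples.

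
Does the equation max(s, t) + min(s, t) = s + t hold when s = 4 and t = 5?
Holds

Substituting s = 4, t = 5:

LHS = max(4, 5) + min(4, 5) = 9
RHS = 4 + 5 = 9

LHS = RHS, so the equation holds at this point.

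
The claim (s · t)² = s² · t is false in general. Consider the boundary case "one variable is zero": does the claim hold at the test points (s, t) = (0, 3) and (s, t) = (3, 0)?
Yes, holds at both test points

At (0, 3): LHS = 0, RHS = 0 → equal
At (3, 0): LHS = 0, RHS = 0 → equal

So the claim does hold at both of these boundary points, even though it is not an identity.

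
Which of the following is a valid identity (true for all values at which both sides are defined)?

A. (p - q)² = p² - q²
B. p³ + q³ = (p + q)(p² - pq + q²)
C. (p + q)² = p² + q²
B

A: fails at (6, 7) — LHS = 1, RHS = -13.
B: holds — e.g. at (3, 5), both sides equal 152.
C: fails at (3, 5) — LHS = 64, RHS = 34.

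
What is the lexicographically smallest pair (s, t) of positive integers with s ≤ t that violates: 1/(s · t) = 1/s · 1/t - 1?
Substituting (1, 1) into the claim:
LHS = 1/(1 · 1) = 1
RHS = 1/1 · 1/1 - 1 = 0

Since LHS ≠ RHS, this pair disproves the claim, and no lexicographically smaller pair (s ≤ t, positive integers) does.

For instance (1, 7) is also a counterexample (LHS = 1/7, RHS = -6/7), but it's lexicographically larger.

Answer: (s, t) = (1, 1)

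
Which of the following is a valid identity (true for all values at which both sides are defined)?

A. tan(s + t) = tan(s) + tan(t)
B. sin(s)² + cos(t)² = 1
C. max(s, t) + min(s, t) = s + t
C

A: fails at (3, 5) — LHS = tan(8) ≈ -6.8, RHS = tan(5) + tan(3) ≈ -3.523.
B: fails at (2, 3) — LHS = sin(2)² + cos(3)² ≈ 1.807, RHS = 1.
C: holds — e.g. at (3, 7), both sides equal 10.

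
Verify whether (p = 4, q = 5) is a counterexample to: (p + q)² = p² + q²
Substituting p = 4, q = 5:
LHS = (4 + 5)² = 81
RHS = 4² + 5² = 41

Since LHS ≠ RHS, this pair disproves the claim.

Answer: Yes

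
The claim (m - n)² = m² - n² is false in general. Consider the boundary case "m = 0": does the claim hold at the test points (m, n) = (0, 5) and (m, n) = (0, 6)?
No, fails at both test points

At (0, 5): LHS = 25 ≠ RHS = -25
At (0, 6): LHS = 36 ≠ RHS = -36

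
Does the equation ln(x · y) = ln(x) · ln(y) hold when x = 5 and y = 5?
Fails

Substituting x = 5, y = 5:

LHS = ln(5 · 5) = ln(25) ≈ 3.219
RHS = ln(5) · ln(5) = ln(5)² ≈ 2.59

LHS ≠ RHS, so the equation does not hold at this point.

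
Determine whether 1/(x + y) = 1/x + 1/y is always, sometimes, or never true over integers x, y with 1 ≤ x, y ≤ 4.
Never true

The claim fails for every pair in the range. For instance at (x, y) = (4, 3): LHS = 1/7, RHS = 7/12.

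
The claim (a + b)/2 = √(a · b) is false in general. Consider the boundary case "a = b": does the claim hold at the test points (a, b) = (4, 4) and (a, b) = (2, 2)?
Yes, holds at both test points

At (4, 4): LHS = 4, RHS = 4 → equal
At (2, 2): LHS = 2, RHS = 2 → equal

So the claim does hold at both of these boundary points, even though it is not an identity.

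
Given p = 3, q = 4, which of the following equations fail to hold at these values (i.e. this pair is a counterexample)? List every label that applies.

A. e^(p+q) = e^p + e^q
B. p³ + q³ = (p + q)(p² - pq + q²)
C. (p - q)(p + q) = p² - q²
Evaluating each claim at the given values:
A. LHS = e^7 ≈ 1097, RHS = e^3 + e^4 ≈ 74.68 → fails here (LHS ≠ RHS)
B. LHS = 91, RHS = 91 → holds here (LHS = RHS)
C. LHS = -7, RHS = -7 → holds here (LHS = RHS)

Answer: A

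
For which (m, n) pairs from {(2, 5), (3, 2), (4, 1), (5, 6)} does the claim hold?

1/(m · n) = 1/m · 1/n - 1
None

Testing each pair:
(2, 5): LHS = 1/10, RHS = -9/10 → fails
(3, 2): LHS = 1/6, RHS = -5/6 → fails
(4, 1): LHS = 1/4, RHS = -3/4 → fails
(5, 6): LHS = 1/30, RHS = -29/30 → fails

No pair satisfies the claim.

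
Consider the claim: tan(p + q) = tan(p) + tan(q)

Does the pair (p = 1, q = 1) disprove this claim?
Substituting p = 1, q = 1:
LHS = tan(1 + 1) = tan(2) ≈ -2.185
RHS = tan(1) + tan(1) = 2·tan(1) ≈ 3.115

Since LHS ≠ RHS, this pair disproves the claim.

Answer: Yes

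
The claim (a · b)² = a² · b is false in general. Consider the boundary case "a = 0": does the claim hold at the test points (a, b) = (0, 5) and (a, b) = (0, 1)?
Yes, holds at both test points

At (0, 5): LHS = 0, RHS = 0 → equal
At (0, 1): LHS = 0, RHS = 0 → equal

So the claim does hold at both of these boundary points, even though it is not an identity.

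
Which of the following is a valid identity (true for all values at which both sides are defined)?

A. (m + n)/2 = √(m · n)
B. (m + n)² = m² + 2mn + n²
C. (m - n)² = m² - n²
B

A: fails at (2, 7) — LHS = 9/2, RHS = √(14) ≈ 3.742.
B: holds — e.g. at (2, 5), both sides equal 49.
C: fails at (1, 4) — LHS = 9, RHS = -15.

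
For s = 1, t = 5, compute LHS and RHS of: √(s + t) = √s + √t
LHS = √(1 + 5) = √(6) ≈ 2.449
RHS = √1 + √5 = 1 + √(5) ≈ 3.236

LHS ≠ RHS (they differ by about 0.7866), so the equation does not hold here.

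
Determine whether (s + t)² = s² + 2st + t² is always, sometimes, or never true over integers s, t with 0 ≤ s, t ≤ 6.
The identity holds for every pair in the range. For instance at (s, t) = (2, 6): both sides equal 64.

Answer: Always true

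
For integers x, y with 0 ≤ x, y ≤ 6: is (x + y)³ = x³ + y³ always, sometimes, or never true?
It holds at (x, y) = (3, 0) (both sides equal 27), but fails at (x, y) = (3, 4) (LHS = 343, RHS = 91).

Answer: Sometimes true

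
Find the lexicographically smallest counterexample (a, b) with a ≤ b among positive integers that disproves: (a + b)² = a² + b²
(a, b) = (1, 1)

Substituting (1, 1) into the claim:
LHS = (1 + 1)² = 4
RHS = 1² + 1² = 2

Since LHS ≠ RHS, this pair disproves the claim, and no lexicographically smaller pair (a ≤ b, positive integers) does.

For instance (3, 4) is also a counterexample (LHS = 49, RHS = 25), but it's lexicographically larger.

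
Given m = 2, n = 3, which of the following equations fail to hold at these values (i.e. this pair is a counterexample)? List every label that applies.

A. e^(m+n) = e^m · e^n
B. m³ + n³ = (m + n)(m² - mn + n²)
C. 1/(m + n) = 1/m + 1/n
C

Evaluating each claim at the given values:
A. LHS = e^5 ≈ 148.4, RHS = e^5 ≈ 148.4 → holds here (LHS = RHS)
B. LHS = 35, RHS = 35 → holds here (LHS = RHS)
C. LHS = 1/5, RHS = 5/6 → fails here (LHS ≠ RHS)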